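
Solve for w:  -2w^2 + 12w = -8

w = -0.6056 or w = 6.6056

Rearrange to standard form: -2w^2 + 12w + 8 = 0.
Discriminant: (12)^2 - 4*(-2)*8 = 208.
Quadratic formula: w = (-12 +/- sqrt(208)) / (-4).
So w = 3 - sqrt(13) ~= -0.6056 or w = 3 + sqrt(13) ~= 6.6056.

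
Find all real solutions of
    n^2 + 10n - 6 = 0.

Discriminant: (10)^2 - 4*1*(-6) = 124.
Quadratic formula: n = (-10 +/- sqrt(124)) / 2.
So n = -5 + sqrt(31) ~= 0.5678 or n = -sqrt(31) - 5 ~= -10.5678.

n = -10.5678 or n = 0.5678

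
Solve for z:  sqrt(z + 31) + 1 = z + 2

Isolate the radical: sqrt(z + 31) = z + 1.
Square both sides: z + 31 = (z + 1)^2.
Expand and rearrange: z^2 + z - 30 = 0.
Solving gives z = 5 or z = -6.
Check each candidate in the original equation:
  z = 5: sqrt(36) = 6, while z + 1 = 6 — valid.
  z = -6: sqrt(25) = 5, while z + 1 = -5 — extraneous.

z = 5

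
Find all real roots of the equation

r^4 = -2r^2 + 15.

Let u = r^2. The equation becomes u^2 + 2u - 15 = 0.
Factor: (u + 5)(u - 3) = 0, so u = -5 or u = 3.
r^2 = -5 < 0 has no real solution.
r^2 = 3 gives r = +/-sqrt(3) ~= +/-1.7321.

r = -1.7321 or r = 1.7321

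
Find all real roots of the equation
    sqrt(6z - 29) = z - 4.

z = 5 or z = 9

Square both sides: 6z - 29 = (z - 4)^2.
Expand and rearrange: z^2 - 14z + 45 = 0.
Solving gives z = 9 or z = 5.
Check each candidate in the original equation:
  z = 9: sqrt(25) = 5, while z - 4 = 5 — valid.
  z = 5: sqrt(1) = 1, while z - 4 = 1 — valid.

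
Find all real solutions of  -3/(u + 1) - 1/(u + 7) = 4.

Multiply both sides by (u + 1)(u + 7):
-3(u + 7) - (u + 1) = 4(u + 1)(u + 7).
Expand and collect terms: 4u² + 36u + 50 = 0.
By the quadratic formula, u = (-36 ± √496) / 8, so u ≈ -1.7161 or u ≈ -7.2839.
Neither value makes a denominator zero (u ≠ -1, u ≠ -7), so both are valid.

u = -7.2839 or u = -1.7161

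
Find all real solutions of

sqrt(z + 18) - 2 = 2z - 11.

Isolate the radical: sqrt(z + 18) = 2z - 9.
Square both sides: z + 18 = (2z - 9)^2.
Expand and rearrange: 4z^2 - 37z + 63 = 0.
Solving gives z = 7 or z = 2.25.
Check each candidate in the original equation:
  z = 7: sqrt(25) = 5, while 2z - 9 = 5 — valid.
  z = 2.25: sqrt(20.25) = 4.5, while 2z - 9 = -4.5 — extraneous.

z = 7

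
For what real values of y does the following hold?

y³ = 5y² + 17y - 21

y = -3 or y = 1 or y = 7

Rearrange: y³ - 5y² - 17y + 21 = 0.
Possible rational roots are divisors of 21. Testing y = -3 gives 0, so (y + 3) is a factor.
Divide: y³ - 5y² - 17y + 21 = (y + 3)(y² - 8y + 7).
Factor the quadratic: y = 7 or y = 1.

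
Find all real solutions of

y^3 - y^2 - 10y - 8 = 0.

Possible rational roots are divisors of -8. Testing y = -1 gives 0, so (y + 1) is a factor.
Divide: y^3 - y^2 - 10y - 8 = (y + 1)(y^2 - 2y - 8).
Factor the quadratic: y = 4 or y = -2.

y = -2 or y = -1 or y = 4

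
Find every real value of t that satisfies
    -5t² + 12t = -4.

t = -0.2967 or t = 2.6967

Rearrange to standard form: -5t² + 12t + 4 = 0.
Discriminant: (12)² − 4·(-5)·4 = 224.
Quadratic formula: t = (-12 ± √224) / (-10).
So t = 6/5 - 2·√(14)/5 ≈ -0.2967 or t = 6/5 + 2·√(14)/5 ≈ 2.6967.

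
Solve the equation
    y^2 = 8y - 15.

Bring every term to one side: y^2 - 8y + 15 = 0.
Factor: (y - 5)(y - 3) = 0.
So y = 5 or y = 3.

y = 3 or y = 5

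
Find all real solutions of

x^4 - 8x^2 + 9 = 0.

Let u = x^2. The equation becomes u^2 - 8u + 9 = 0.
By the quadratic formula, u = sqrt(7) + 4 or u = 4 - sqrt(7).
x^2 = sqrt(7) + 4 gives x = +/-sqrt(sqrt(7) + 4) ~= +/-2.5779.
x^2 = 4 - sqrt(7) gives x = +/-sqrt(4 - sqrt(7)) ~= +/-1.1637.

x = -2.5779 or x = -1.1637 or x = 1.1637 or x = 2.5779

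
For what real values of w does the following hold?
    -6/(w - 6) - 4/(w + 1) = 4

w = -2.2231 or w = 4.7231

Multiply both sides by (w - 6)(w + 1):
-6(w + 1) - 4(w - 6) = 4(w - 6)(w + 1).
Expand and collect terms: 4w² - 10w - 42 = 0.
By the quadratic formula, w = (10 ± √772) / 8, so w ≈ 4.7231 or w ≈ -2.2231.
Neither value makes a denominator zero (w ≠ 6, w ≠ -1), so both are valid.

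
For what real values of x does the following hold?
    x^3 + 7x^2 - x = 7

Rearrange: x^3 + 7x^2 - x - 7 = 0.
Possible rational roots are divisors of -7. Testing x = -1 gives 0, so (x + 1) is a factor.
Divide: x^3 + 7x^2 - x - 7 = (x + 1)(x^2 + 6x - 7).
Factor the quadratic: x = 1 or x = -7.

x = -7 or x = -1 or x = 1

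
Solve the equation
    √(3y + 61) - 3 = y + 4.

y = 1

Isolate the radical: √(3y + 61) = y + 7.
Square both sides: 3y + 61 = (y + 7)².
Expand and rearrange: y² + 11y - 12 = 0.
Solving gives y = 1 or y = -12.
Check each candidate in the original equation:
  y = 1: √(64) = 8, while y + 7 = 8 — valid.
  y = -12: √(25) = 5, while y + 7 = -5 — extraneous.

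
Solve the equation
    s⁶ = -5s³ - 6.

Let u = s³. The equation becomes u² + 5u + 6 = 0.
Factor: (u + 2)(u + 3) = 0, so u = -2 or u = -3.
s³ = -2 gives s = -∛(2) ≈ -1.2599.
s³ = -3 gives s = -∛(3) ≈ -1.4422.

s = -1.4422 or s = -1.2599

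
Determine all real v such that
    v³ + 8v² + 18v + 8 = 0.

Possible rational roots are divisors of 8. Testing v = -4 gives 0, so (v + 4) is a factor.
Divide: v³ + 8v² + 18v + 8 = (v + 4)(v² + 4v + 2).
Apply the quadratic formula to v² + 4v + 2 = 0: v = (-4 ± √8)/2, i.e. v ≈ -0.5858 or v ≈ -3.4142.

v = -4 or v = -3.4142 or v = -0.5858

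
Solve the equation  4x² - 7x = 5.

x = -0.5447 or x = 2.2947

Rearrange to standard form: 4x² - 7x - 5 = 0.
Discriminant: (-7)² − 4·4·(-5) = 129.
Quadratic formula: x = (7 ± √129) / 8.
So x = 7/8 + √(129)/8 ≈ 2.2947 or x = 7/8 - √(129)/8 ≈ -0.5447.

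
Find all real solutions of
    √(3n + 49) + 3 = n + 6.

n = 5

Isolate the radical: √(3n + 49) = n + 3.
Square both sides: 3n + 49 = (n + 3)².
Expand and rearrange: n² + 3n - 40 = 0.
Solving gives n = 5 or n = -8.
Check each candidate in the original equation:
  n = 5: √(64) = 8, while n + 3 = 8 — valid.
  n = -8: √(25) = 5, while n + 3 = -5 — extraneous.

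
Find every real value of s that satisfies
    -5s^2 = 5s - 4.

Rearrange to standard form: -5s^2 - 5s + 4 = 0.
Discriminant: (-5)^2 - 4*(-5)*4 = 105.
Quadratic formula: s = (5 +/- sqrt(105)) / (-10).
So s = -sqrt(105)/10 - 1/2 ~= -1.5247 or s = -1/2 + sqrt(105)/10 ~= 0.5247.

s = -1.5247 or s = 0.5247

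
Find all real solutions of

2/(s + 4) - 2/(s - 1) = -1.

s = -5.5311 or s = 2.5311

Multiply both sides by (s + 4)(s - 1):
2(s - 1) - 2(s + 4) = -(s + 4)(s - 1).
Expand and collect terms: -s² - 3s + 14 = 0.
By the quadratic formula, s = (3 ± √65) / -2, so s ≈ -5.5311 or s ≈ 2.5311.
Neither value makes a denominator zero (s ≠ -4, s ≠ 1), so both are valid.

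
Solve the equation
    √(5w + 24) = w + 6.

Square both sides: 5w + 24 = (w + 6)².
Expand and rearrange: w² + 7w + 12 = 0.
Solving gives w = -3 or w = -4.
Check each candidate in the original equation:
  w = -3: √(9) = 3, while w + 6 = 3 — valid.
  w = -4: √(4) = 2, while w + 6 = 2 — valid.

w = -4 or w = -3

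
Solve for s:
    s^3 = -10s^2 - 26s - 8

Rearrange: s^3 + 10s^2 + 26s + 8 = 0.
Possible rational roots are divisors of 8. Testing s = -4 gives 0, so (s + 4) is a factor.
Divide: s^3 + 10s^2 + 26s + 8 = (s + 4)(s^2 + 6s + 2).
Apply the quadratic formula to s^2 + 6s + 2 = 0: s = (-6 +/- sqrt(28))/2, i.e. s ~= -0.3542 or s ~= -5.6458.

s = -5.6458 or s = -4 or s = -0.3542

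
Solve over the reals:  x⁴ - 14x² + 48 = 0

x = -2.8284 or x = -2.4495 or x = 2.4495 or x = 2.8284

Let u = x². The equation becomes u² - 14u + 48 = 0.
Factor: (u - 6)(u - 8) = 0, so u = 6 or u = 8.
x² = 6 gives x = ±√(6) ≈ ±2.4495.
x² = 8 gives x = ±2·√(2) ≈ ±2.8284.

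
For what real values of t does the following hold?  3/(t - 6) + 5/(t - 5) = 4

Multiply both sides by (t - 6)(t - 5):
3(t - 5) + 5(t - 6) = 4(t - 6)(t - 5).
Expand and collect terms: 4t² - 52t + 165 = 0.
Factor or apply the quadratic formula: t = 7.5 or t = 5.5.
Neither value makes a denominator zero (t ≠ 6, t ≠ 5), so both are valid.

t = 5.5 or t = 7.5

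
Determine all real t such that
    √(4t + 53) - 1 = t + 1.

t = 7

Isolate the radical: √(4t + 53) = t + 2.
Square both sides: 4t + 53 = (t + 2)².
Expand and rearrange: t² - 49 = 0.
Solving gives t = 7 or t = -7.
Check each candidate in the original equation:
  t = 7: √(81) = 9, while t + 2 = 9 — valid.
  t = -7: √(25) = 5, while t + 2 = -5 — extraneous.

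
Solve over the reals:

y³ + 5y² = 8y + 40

y = -5 or y = -2.8284 or y = 2.8284

Rearrange: y³ + 5y² - 8y - 40 = 0.
Possible rational roots are divisors of -40. Testing y = -5 gives 0, so (y + 5) is a factor.
Divide: y³ + 5y² - 8y - 40 = (y + 5)(y² - 8).
Apply the quadratic formula to y² - 8 = 0: y = (0 ± √32)/2, i.e. y ≈ 2.8284 or y ≈ -2.8284.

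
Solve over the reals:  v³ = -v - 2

Rearrange: v³ + v + 2 = 0.
Possible rational roots are divisors of 2. Testing v = -1 gives 0, so (v + 1) is a factor.
Divide: v³ + v + 2 = (v + 1)(v² - v + 2).
The quadratic v² - v + 2 has discriminant -7 < 0, so no further real roots.

v = -1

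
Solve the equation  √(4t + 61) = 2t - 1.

t = 5

Square both sides: 4t + 61 = (2t - 1)².
Expand and rearrange: 4t² - 8t - 60 = 0.
Solving gives t = 5 or t = -3.
Check each candidate in the original equation:
  t = 5: √(81) = 9, while 2t - 1 = 9 — valid.
  t = -3: √(49) = 7, while 2t - 1 = -7 — extraneous.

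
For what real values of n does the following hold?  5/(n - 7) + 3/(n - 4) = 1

Multiply both sides by (n - 7)(n - 4):
5(n - 4) + 3(n - 7) = (n - 7)(n - 4).
Expand and collect terms: n² - 19n + 69 = 0.
By the quadratic formula, n = (19 ± √85) / 2, so n ≈ 14.1098 or n ≈ 4.8902.
Neither value makes a denominator zero (n ≠ 7, n ≠ 4), so both are valid.

n = 4.8902 or n = 14.1098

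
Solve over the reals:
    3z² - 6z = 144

Bring every term to one side: 3z² - 6z - 144 = 0.
Factor: 3(z + 6)(z - 8) = 0.
So z = -6 or z = 8.

z = -6 or z = 8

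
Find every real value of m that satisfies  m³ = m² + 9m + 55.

m = 5

Rearrange: m³ - m² - 9m - 55 = 0.
Possible rational roots are divisors of -55. Testing m = 5 gives 0, so (m - 5) is a factor.
Divide: m³ - m² - 9m - 55 = (m - 5)(m² + 4m + 11).
The quadratic m² + 4m + 11 has discriminant -28 < 0, so no further real roots.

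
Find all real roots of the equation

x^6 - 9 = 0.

x = -1.4422 or x = 1.4422

Let u = x^3. The equation becomes u^2 - 9 = 0.
Factor: (u + 3)(u - 3) = 0, so u = -3 or u = 3.
x^3 = -3 gives x = -(3)^(1/3) ~= -1.4422.
x^3 = 3 gives x = (3)^(1/3) ~= 1.4422.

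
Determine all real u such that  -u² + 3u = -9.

u = -1.8541 or u = 4.8541

Rearrange to standard form: -u² + 3u + 9 = 0.
Discriminant: (3)² − 4·(-1)·9 = 45.
Quadratic formula: u = (-3 ± √45) / (-2).
So u = 3/2 - 3·√(5)/2 ≈ -1.8541 or u = 3/2 + 3·√(5)/2 ≈ 4.8541.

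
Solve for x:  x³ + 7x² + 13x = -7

x = -4.4142 or x = -1.5858 or x = -1

Rearrange: x³ + 7x² + 13x + 7 = 0.
Possible rational roots are divisors of 7. Testing x = -1 gives 0, so (x + 1) is a factor.
Divide: x³ + 7x² + 13x + 7 = (x + 1)(x² + 6x + 7).
Apply the quadratic formula to x² + 6x + 7 = 0: x = (-6 ± √8)/2, i.e. x ≈ -1.5858 or x ≈ -4.4142.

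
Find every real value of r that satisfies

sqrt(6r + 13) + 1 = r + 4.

Isolate the radical: sqrt(6r + 13) = r + 3.
Square both sides: 6r + 13 = (r + 3)^2.
Expand and rearrange: r^2 - 4 = 0.
Solving gives r = 2 or r = -2.
Check each candidate in the original equation:
  r = 2: sqrt(25) = 5, while r + 3 = 5 — valid.
  r = -2: sqrt(1) = 1, while r + 3 = 1 — valid.

r = -2 or r = 2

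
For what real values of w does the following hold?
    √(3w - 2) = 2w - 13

w = 9

Square both sides: 3w - 2 = (2w - 13)².
Expand and rearrange: 4w² - 55w + 171 = 0.
Solving gives w = 9 or w = 4.75.
Check each candidate in the original equation:
  w = 9: √(25) = 5, while 2w - 13 = 5 — valid.
  w = 4.75: √(12.25) = 3.5, while 2w - 13 = -3.5 — extraneous.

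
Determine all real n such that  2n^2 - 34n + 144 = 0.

n = 8 or n = 9

Factor: 2(n - 9)(n - 8) = 0.
So n = 9 or n = 8.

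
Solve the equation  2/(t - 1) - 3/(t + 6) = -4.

Multiply both sides by (t - 1)(t + 6):
2(t + 6) - 3(t - 1) = -4(t - 1)(t + 6).
Expand and collect terms: -4t² - 19t + 9 = 0.
By the quadratic formula, t = (19 ± √505) / -8, so t ≈ -5.184 or t ≈ 0.434.
Neither value makes a denominator zero (t ≠ 1, t ≠ -6), so both are valid.

t = -5.184 or t = 0.434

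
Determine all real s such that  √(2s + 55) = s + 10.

Square both sides: 2s + 55 = (s + 10)².
Expand and rearrange: s² + 18s + 45 = 0.
Solving gives s = -3 or s = -15.
Check each candidate in the original equation:
  s = -3: √(49) = 7, while s + 10 = 7 — valid.
  s = -15: √(25) = 5, while s + 10 = -5 — extraneous.

s = -3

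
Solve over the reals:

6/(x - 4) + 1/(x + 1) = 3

x = -0.7652 or x = 6.0985

Multiply both sides by (x - 4)(x + 1):
6(x + 1) + (x - 4) = 3(x - 4)(x + 1).
Expand and collect terms: 3x^2 - 16x - 14 = 0.
By the quadratic formula, x = (16 +/- sqrt(424)) / 6, so x ~= 6.0985 or x ~= -0.7652.
Neither value makes a denominator zero (x != 4, x != -1), so both are valid.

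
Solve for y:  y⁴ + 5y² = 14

Let u = y². The equation becomes u² + 5u - 14 = 0.
Factor: (u + 7)(u - 2) = 0, so u = -7 or u = 2.
y² = -7 < 0 has no real solution.
y² = 2 gives y = ±√(2) ≈ ±1.4142.

y = -1.4142 or y = 1.4142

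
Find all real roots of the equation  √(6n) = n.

n = 0 or n = 6

Square both sides: 6n = (n)².
Expand and rearrange: n² - 6n = 0.
Solving gives n = 6 or n = 0.
Check each candidate in the original equation:
  n = 6: √(36) = 6, while n = 6 — valid.
  n = 0: √(0) = 0, while n = 0 — valid.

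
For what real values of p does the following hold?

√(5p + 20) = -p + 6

Square both sides: 5p + 20 = (-p + 6)².
Expand and rearrange: p² - 17p + 16 = 0.
Solving gives p = 16 or p = 1.
Check each candidate in the original equation:
  p = 16: √(100) = 10, while -p + 6 = -10 — extraneous.
  p = 1: √(25) = 5, while -p + 6 = 5 — valid.

p = 1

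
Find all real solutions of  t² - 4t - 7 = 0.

Discriminant: (-4)² − 4·1·(-7) = 44.
Quadratic formula: t = (4 ± √44) / 2.
So t = 2 + √(11) ≈ 5.3166 or t = 2 - √(11) ≈ -1.3166.

t = -1.3166 or t = 5.3166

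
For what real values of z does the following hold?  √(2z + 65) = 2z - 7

z = 8

Square both sides: 2z + 65 = (2z - 7)².
Expand and rearrange: 4z² - 30z - 16 = 0.
Solving gives z = 8 or z = -0.5.
Check each candidate in the original equation:
  z = 8: √(81) = 9, while 2z - 7 = 9 — valid.
  z = -0.5: √(64) = 8, while 2z - 7 = -8 — extraneous.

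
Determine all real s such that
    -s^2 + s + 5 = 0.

Discriminant: (1)^2 - 4*(-1)*5 = 21.
Quadratic formula: s = (-1 +/- sqrt(21)) / (-2).
So s = 1/2 - sqrt(21)/2 ~= -1.7913 or s = 1/2 + sqrt(21)/2 ~= 2.7913.

s = -1.7913 or s = 2.7913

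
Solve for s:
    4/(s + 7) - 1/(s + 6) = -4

Multiply both sides by (s + 7)(s + 6):
4(s + 6) - (s + 7) = -4(s + 7)(s + 6).
Expand and collect terms: -4s² - 55s - 185 = 0.
By the quadratic formula, s = (55 ± √65) / -8, so s ≈ -7.8828 or s ≈ -5.8672.
Neither value makes a denominator zero (s ≠ -7, s ≠ -6), so both are valid.

s = -7.8828 or s = -5.8672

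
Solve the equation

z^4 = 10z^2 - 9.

Let u = z^2. The equation becomes u^2 - 10u + 9 = 0.
Factor: (u - 9)(u - 1) = 0, so u = 9 or u = 1.
z^2 = 9 gives z = +/-3.
z^2 = 1 gives z = +/-1.

z = -3 or z = -1 or z = 1 or z = 3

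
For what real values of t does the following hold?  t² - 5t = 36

Bring every term to one side: t² - 5t - 36 = 0.
Factor: (t + 4)(t - 9) = 0.
So t = -4 or t = 9.

t = -4 or t = 9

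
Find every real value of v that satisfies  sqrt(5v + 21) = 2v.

v = 3

Square both sides: 5v + 21 = (2v)^2.
Expand and rearrange: 4v^2 - 5v - 21 = 0.
Solving gives v = 3 or v = -1.75.
Check each candidate in the original equation:
  v = 3: sqrt(36) = 6, while 2v = 6 — valid.
  v = -1.75: sqrt(12.25) = 3.5, while 2v = -3.5 — extraneous.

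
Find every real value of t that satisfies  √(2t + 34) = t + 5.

Square both sides: 2t + 34 = (t + 5)².
Expand and rearrange: t² + 8t - 9 = 0.
Solving gives t = 1 or t = -9.
Check each candidate in the original equation:
  t = 1: √(36) = 6, while t + 5 = 6 — valid.
  t = -9: √(16) = 4, while t + 5 = -4 — extraneous.

t = 1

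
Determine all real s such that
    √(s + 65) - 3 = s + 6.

Isolate the radical: √(s + 65) = s + 9.
Square both sides: s + 65 = (s + 9)².
Expand and rearrange: s² + 17s + 16 = 0.
Solving gives s = -1 or s = -16.
Check each candidate in the original equation:
  s = -1: √(64) = 8, while s + 9 = 8 — valid.
  s = -16: √(49) = 7, while s + 9 = -7 — extraneous.

s = -1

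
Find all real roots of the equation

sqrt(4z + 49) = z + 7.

z = 0

Square both sides: 4z + 49 = (z + 7)^2.
Expand and rearrange: z^2 + 10z = 0.
Solving gives z = 0 or z = -10.
Check each candidate in the original equation:
  z = 0: sqrt(49) = 7, while z + 7 = 7 — valid.
  z = -10: sqrt(9) = 3, while z + 7 = -3 — extraneous.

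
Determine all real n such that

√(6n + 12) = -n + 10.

Square both sides: 6n + 12 = (-n + 10)².
Expand and rearrange: n² - 26n + 88 = 0.
Solving gives n = 22 or n = 4.
Check each candidate in the original equation:
  n = 22: √(144) = 12, while -n + 10 = -12 — extraneous.
  n = 4: √(36) = 6, while -n + 10 = 6 — valid.

n = 4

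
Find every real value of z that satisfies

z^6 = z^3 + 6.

Let u = z^3. The equation becomes u^2 - u - 6 = 0.
Factor: (u - 3)(u + 2) = 0, so u = 3 or u = -2.
z^3 = 3 gives z = (3)^(1/3) ~= 1.4422.
z^3 = -2 gives z = -(2)^(1/3) ~= -1.2599.

z = -1.2599 or z = 1.4422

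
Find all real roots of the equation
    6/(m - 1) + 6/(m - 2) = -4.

m = -1.5811 or m = 1.5811

Multiply both sides by (m - 1)(m - 2):
6(m - 2) + 6(m - 1) = -4(m - 1)(m - 2).
Expand and collect terms: -4m^2 + 10 = 0.
By the quadratic formula, m = (0 +/- sqrt(160)) / -8, so m ~= -1.5811 or m ~= 1.5811.
Neither value makes a denominator zero (m != 1, m != 2), so both are valid.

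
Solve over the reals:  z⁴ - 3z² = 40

z = -2.8284 or z = 2.8284

Let u = z². The equation becomes u² - 3u - 40 = 0.
Factor: (u - 8)(u + 5) = 0, so u = 8 or u = -5.
z² = 8 gives z = ±2·√(2) ≈ ±2.8284.
z² = -5 < 0 has no real solution.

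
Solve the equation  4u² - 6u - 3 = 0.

Discriminant: (-6)² − 4·4·(-3) = 84.
Quadratic formula: u = (6 ± √84) / 8.
So u = 3/4 + √(21)/4 ≈ 1.8956 or u = 3/4 - √(21)/4 ≈ -0.3956.

u = -0.3956 or u = 1.8956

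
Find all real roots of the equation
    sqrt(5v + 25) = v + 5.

Square both sides: 5v + 25 = (v + 5)^2.
Expand and rearrange: v^2 + 5v = 0.
Solving gives v = 0 or v = -5.
Check each candidate in the original equation:
  v = 0: sqrt(25) = 5, while v + 5 = 5 — valid.
  v = -5: sqrt(0) = 0, while v + 5 = 0 — valid.

v = -5 or v = 0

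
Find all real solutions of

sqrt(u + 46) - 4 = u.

u = 3

Isolate the radical: sqrt(u + 46) = u + 4.
Square both sides: u + 46 = (u + 4)^2.
Expand and rearrange: u^2 + 7u - 30 = 0.
Solving gives u = 3 or u = -10.
Check each candidate in the original equation:
  u = 3: sqrt(49) = 7, while u + 4 = 7 — valid.
  u = -10: sqrt(36) = 6, while u + 4 = -6 — extraneous.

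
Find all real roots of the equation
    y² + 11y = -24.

Bring every term to one side: y² + 11y + 24 = 0.
Factor: (y + 3)(y + 8) = 0.
So y = -3 or y = -8.

y = -8 or y = -3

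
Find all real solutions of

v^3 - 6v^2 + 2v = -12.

Rearrange: v^3 - 6v^2 + 2v + 12 = 0.
Possible rational roots are divisors of 12. Testing v = 2 gives 0, so (v - 2) is a factor.
Divide: v^3 - 6v^2 + 2v + 12 = (v - 2)(v^2 - 4v - 6).
Apply the quadratic formula to v^2 - 4v - 6 = 0: v = (4 +/- sqrt(40))/2, i.e. v ~= 5.1623 or v ~= -1.1623.

v = -1.1623 or v = 2 or v = 5.1623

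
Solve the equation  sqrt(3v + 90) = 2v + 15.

v = -3

Square both sides: 3v + 90 = (2v + 15)^2.
Expand and rearrange: 4v^2 + 57v + 135 = 0.
Solving gives v = -3 or v = -11.25.
Check each candidate in the original equation:
  v = -3: sqrt(81) = 9, while 2v + 15 = 9 — valid.
  v = -11.25: sqrt(56.25) = 7.5, while 2v + 15 = -7.5 — extraneous.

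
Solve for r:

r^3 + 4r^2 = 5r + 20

Rearrange: r^3 + 4r^2 - 5r - 20 = 0.
Possible rational roots are divisors of -20. Testing r = -4 gives 0, so (r + 4) is a factor.
Divide: r^3 + 4r^2 - 5r - 20 = (r + 4)(r^2 - 5).
Apply the quadratic formula to r^2 - 5 = 0: r = (0 +/- sqrt(20))/2, i.e. r ~= 2.2361 or r ~= -2.2361.

r = -4 or r = -2.2361 or r = 2.2361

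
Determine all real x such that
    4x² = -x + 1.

x = -0.6404 or x = 0.3904

Rearrange to standard form: 4x² + x - 1 = 0.
Discriminant: (1)² − 4·4·(-1) = 17.
Quadratic formula: x = (-1 ± √17) / 8.
So x = -1/8 + √(17)/8 ≈ 0.3904 or x = -√(17)/8 - 1/8 ≈ -0.6404.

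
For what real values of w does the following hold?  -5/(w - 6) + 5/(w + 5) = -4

Multiply both sides by (w - 6)(w + 5):
-5(w + 5) + 5(w - 6) = -4(w - 6)(w + 5).
Expand and collect terms: -4w^2 + 4w + 175 = 0.
By the quadratic formula, w = (-4 +/- sqrt(2816)) / -8, so w ~= -6.1332 or w ~= 7.1332.
Neither value makes a denominator zero (w != 6, w != -5), so both are valid.

w = -6.1332 or w = 7.1332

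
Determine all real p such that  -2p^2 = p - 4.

p = -1.6861 or p = 1.1861

Rearrange to standard form: -2p^2 - p + 4 = 0.
Discriminant: (-1)^2 - 4*(-2)*4 = 33.
Quadratic formula: p = (1 +/- sqrt(33)) / (-4).
So p = -sqrt(33)/4 - 1/4 ~= -1.6861 or p = -1/4 + sqrt(33)/4 ~= 1.1861.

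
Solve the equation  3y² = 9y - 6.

Bring every term to one side: 3y² - 9y + 6 = 0.
Factor: 3(y - 2)(y - 1) = 0.
So y = 2 or y = 1.

y = 1 or y = 2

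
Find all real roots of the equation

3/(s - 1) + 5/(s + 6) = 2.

s = -4.0707 or s = 3.0707

Multiply both sides by (s - 1)(s + 6):
3(s + 6) + 5(s - 1) = 2(s - 1)(s + 6).
Expand and collect terms: 2s^2 + 2s - 25 = 0.
By the quadratic formula, s = (-2 +/- sqrt(204)) / 4, so s ~= 3.0707 or s ~= -4.0707.
Neither value makes a denominator zero (s != 1, s != -6), so both are valid.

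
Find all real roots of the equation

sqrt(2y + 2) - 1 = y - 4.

y = 7

Isolate the radical: sqrt(2y + 2) = y - 3.
Square both sides: 2y + 2 = (y - 3)^2.
Expand and rearrange: y^2 - 8y + 7 = 0.
Solving gives y = 7 or y = 1.
Check each candidate in the original equation:
  y = 7: sqrt(16) = 4, while y - 3 = 4 — valid.
  y = 1: sqrt(4) = 2, while y - 3 = -2 — extraneous.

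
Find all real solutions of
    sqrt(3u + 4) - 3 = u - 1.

Isolate the radical: sqrt(3u + 4) = u + 2.
Square both sides: 3u + 4 = (u + 2)^2.
Expand and rearrange: u^2 + u = 0.
Solving gives u = 0 or u = -1.
Check each candidate in the original equation:
  u = 0: sqrt(4) = 2, while u + 2 = 2 — valid.
  u = -1: sqrt(1) = 1, while u + 2 = 1 — valid.

u = -1 or u = 0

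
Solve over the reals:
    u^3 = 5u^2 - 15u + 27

Rearrange: u^3 - 5u^2 + 15u - 27 = 0.
Possible rational roots are divisors of -27. Testing u = 3 gives 0, so (u - 3) is a factor.
Divide: u^3 - 5u^2 + 15u - 27 = (u - 3)(u^2 - 2u + 9).
The quadratic u^2 - 2u + 9 has discriminant -32 < 0, so no further real roots.

u = 3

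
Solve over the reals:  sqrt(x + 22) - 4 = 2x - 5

x = 3

Isolate the radical: sqrt(x + 22) = 2x - 1.
Square both sides: x + 22 = (2x - 1)^2.
Expand and rearrange: 4x^2 - 5x - 21 = 0.
Solving gives x = 3 or x = -1.75.
Check each candidate in the original equation:
  x = 3: sqrt(25) = 5, while 2x - 1 = 5 — valid.
  x = -1.75: sqrt(20.25) = 4.5, while 2x - 1 = -4.5 — extraneous.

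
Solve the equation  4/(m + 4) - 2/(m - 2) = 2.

Multiply both sides by (m + 4)(m - 2):
4(m - 2) - 2(m + 4) = 2(m + 4)(m - 2).
Expand and collect terms: 2m² + 2m = 0.
Factor or apply the quadratic formula: m = 0 or m = -1.
Neither value makes a denominator zero (m ≠ -4, m ≠ 2), so both are valid.

m = -1 or m = 0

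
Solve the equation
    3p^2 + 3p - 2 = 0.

p = -1.4574 or p = 0.4574

Discriminant: (3)^2 - 4*3*(-2) = 33.
Quadratic formula: p = (-3 +/- sqrt(33)) / 6.
So p = -1/2 + sqrt(33)/6 ~= 0.4574 or p = -sqrt(33)/6 - 1/2 ~= -1.4574.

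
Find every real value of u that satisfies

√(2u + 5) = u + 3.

Square both sides: 2u + 5 = (u + 3)².
Expand and rearrange: u² + 4u + 4 = 0.
This gives the repeated root u = -2.
Check in the original equation:
  u = -2: √(1) = 1, while u + 3 = 1 — valid.

u = -2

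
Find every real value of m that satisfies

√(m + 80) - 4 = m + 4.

Isolate the radical: √(m + 80) = m + 8.
Square both sides: m + 80 = (m + 8)².
Expand and rearrange: m² + 15m - 16 = 0.
Solving gives m = 1 or m = -16.
Check each candidate in the original equation:
  m = 1: √(81) = 9, while m + 8 = 9 — valid.
  m = -16: √(64) = 8, while m + 8 = -8 — extraneous.

m = 1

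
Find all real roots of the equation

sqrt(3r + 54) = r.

Square both sides: 3r + 54 = (r)^2.
Expand and rearrange: r^2 - 3r - 54 = 0.
Solving gives r = 9 or r = -6.
Check each candidate in the original equation:
  r = 9: sqrt(81) = 9, while r = 9 — valid.
  r = -6: sqrt(36) = 6, while r = -6 — extraneous.

r = 9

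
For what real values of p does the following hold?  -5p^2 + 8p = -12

Rearrange to standard form: -5p^2 + 8p + 12 = 0.
Discriminant: (8)^2 - 4*(-5)*12 = 304.
Quadratic formula: p = (-8 +/- sqrt(304)) / (-10).
So p = 4/5 - 2*sqrt(19)/5 ~= -0.9436 or p = 4/5 + 2*sqrt(19)/5 ~= 2.5436.

p = -0.9436 or p = 2.5436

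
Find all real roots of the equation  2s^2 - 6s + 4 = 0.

Factor: 2(s - 2)(s - 1) = 0.
So s = 2 or s = 1.

s = 1 or s = 2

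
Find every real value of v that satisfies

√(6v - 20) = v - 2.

v = 4 or v = 6

Square both sides: 6v - 20 = (v - 2)².
Expand and rearrange: v² - 10v + 24 = 0.
Solving gives v = 6 or v = 4.
Check each candidate in the original equation:
  v = 6: √(16) = 4, while v - 2 = 4 — valid.
  v = 4: √(4) = 2, while v - 2 = 2 — valid.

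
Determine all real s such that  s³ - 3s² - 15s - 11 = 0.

Possible rational roots are divisors of -11. Testing s = -1 gives 0, so (s + 1) is a factor.
Divide: s³ - 3s² - 15s - 11 = (s + 1)(s² - 4s - 11).
Apply the quadratic formula to s² - 4s - 11 = 0: s = (4 ± √60)/2, i.e. s ≈ 5.873 or s ≈ -1.873.

s = -1.873 or s = -1 or s = 5.873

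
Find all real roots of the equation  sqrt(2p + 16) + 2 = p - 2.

p = 10

Isolate the radical: sqrt(2p + 16) = p - 4.
Square both sides: 2p + 16 = (p - 4)^2.
Expand and rearrange: p^2 - 10p = 0.
Solving gives p = 10 or p = 0.
Check each candidate in the original equation:
  p = 10: sqrt(36) = 6, while p - 4 = 6 — valid.
  p = 0: sqrt(16) = 4, while p - 4 = -4 — extraneous.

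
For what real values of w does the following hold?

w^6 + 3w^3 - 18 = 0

w = -1.8171 or w = 1.4422

Let u = w^3. The equation becomes u^2 + 3u - 18 = 0.
Factor: (u + 6)(u - 3) = 0, so u = -6 or u = 3.
w^3 = -6 gives w = -(6)^(1/3) ~= -1.8171.
w^3 = 3 gives w = (3)^(1/3) ~= 1.4422.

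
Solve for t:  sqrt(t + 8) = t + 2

t = 1

Square both sides: t + 8 = (t + 2)^2.
Expand and rearrange: t^2 + 3t - 4 = 0.
Solving gives t = 1 or t = -4.
Check each candidate in the original equation:
  t = 1: sqrt(9) = 3, while t + 2 = 3 — valid.
  t = -4: sqrt(4) = 2, while t + 2 = -2 — extraneous.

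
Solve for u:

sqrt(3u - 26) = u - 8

Square both sides: 3u - 26 = (u - 8)^2.
Expand and rearrange: u^2 - 19u + 90 = 0.
Solving gives u = 10 or u = 9.
Check each candidate in the original equation:
  u = 10: sqrt(4) = 2, while u - 8 = 2 — valid.
  u = 9: sqrt(1) = 1, while u - 8 = 1 — valid.

u = 9 or u = 10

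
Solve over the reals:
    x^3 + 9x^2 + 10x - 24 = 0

Possible rational roots are divisors of -24. Testing x = -3 gives 0, so (x + 3) is a factor.
Divide: x^3 + 9x^2 + 10x - 24 = (x + 3)(x^2 + 6x - 8).
Apply the quadratic formula to x^2 + 6x - 8 = 0: x = (-6 +/- sqrt(68))/2, i.e. x ~= 1.1231 or x ~= -7.1231.

x = -7.1231 or x = -3 or x = 1.1231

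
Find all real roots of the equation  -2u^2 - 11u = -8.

Rearrange to standard form: -2u^2 - 11u + 8 = 0.
Discriminant: (-11)^2 - 4*(-2)*8 = 185.
Quadratic formula: u = (11 +/- sqrt(185)) / (-4).
So u = -sqrt(185)/4 - 11/4 ~= -6.1504 or u = -11/4 + sqrt(185)/4 ~= 0.6504.

u = -6.1504 or u = 0.6504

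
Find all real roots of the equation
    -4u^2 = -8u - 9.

u = -0.8028 or u = 2.8028

Rearrange to standard form: -4u^2 + 8u + 9 = 0.
Discriminant: (8)^2 - 4*(-4)*9 = 208.
Quadratic formula: u = (-8 +/- sqrt(208)) / (-8).
So u = 1 - sqrt(13)/2 ~= -0.8028 or u = 1 + sqrt(13)/2 ~= 2.8028.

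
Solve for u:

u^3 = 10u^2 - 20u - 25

u = -0.8541 or u = 5 or u = 5.8541

Rearrange: u^3 - 10u^2 + 20u + 25 = 0.
Possible rational roots are divisors of 25. Testing u = 5 gives 0, so (u - 5) is a factor.
Divide: u^3 - 10u^2 + 20u + 25 = (u - 5)(u^2 - 5u - 5).
Apply the quadratic formula to u^2 - 5u - 5 = 0: u = (5 +/- sqrt(45))/2, i.e. u ~= 5.8541 or u ~= -0.8541.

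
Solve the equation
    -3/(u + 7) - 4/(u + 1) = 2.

u = -9 or u = -2.5

Multiply both sides by (u + 7)(u + 1):
-3(u + 1) - 4(u + 7) = 2(u + 7)(u + 1).
Expand and collect terms: 2u² + 23u + 45 = 0.
Factor or apply the quadratic formula: u = -2.5 or u = -9.
Neither value makes a denominator zero (u ≠ -7, u ≠ -1), so both are valid.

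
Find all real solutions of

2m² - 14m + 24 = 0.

Factor: 2(m - 4)(m - 3) = 0.
So m = 4 or m = 3.

m = 3 or m = 4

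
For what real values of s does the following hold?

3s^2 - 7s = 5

s = -0.5734 or s = 2.9067

Rearrange to standard form: 3s^2 - 7s - 5 = 0.
Discriminant: (-7)^2 - 4*3*(-5) = 109.
Quadratic formula: s = (7 +/- sqrt(109)) / 6.
So s = 7/6 + sqrt(109)/6 ~= 2.9067 or s = 7/6 - sqrt(109)/6 ~= -0.5734.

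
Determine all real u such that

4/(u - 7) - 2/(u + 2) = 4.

u = -2.4522 or u = 7.9522

Multiply both sides by (u - 7)(u + 2):
4(u + 2) - 2(u - 7) = 4(u - 7)(u + 2).
Expand and collect terms: 4u² - 22u - 78 = 0.
By the quadratic formula, u = (22 ± √1732) / 8, so u ≈ 7.9522 or u ≈ -2.4522.
Neither value makes a denominator zero (u ≠ 7, u ≠ -2), so both are valid.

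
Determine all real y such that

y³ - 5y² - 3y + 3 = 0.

y = -1 or y = 0.5505 or y = 5.4495

Possible rational roots are divisors of 3. Testing y = -1 gives 0, so (y + 1) is a factor.
Divide: y³ - 5y² - 3y + 3 = (y + 1)(y² - 6y + 3).
Apply the quadratic formula to y² - 6y + 3 = 0: y = (6 ± √24)/2, i.e. y ≈ 5.4495 or y ≈ 0.5505.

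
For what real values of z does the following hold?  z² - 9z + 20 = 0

z = 4 or z = 5

Factor: (z - 5)(z - 4) = 0.
So z = 5 or z = 4.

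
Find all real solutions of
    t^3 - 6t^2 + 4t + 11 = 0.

Possible rational roots are divisors of 11. Testing t = -1 gives 0, so (t + 1) is a factor.
Divide: t^3 - 6t^2 + 4t + 11 = (t + 1)(t^2 - 7t + 11).
Apply the quadratic formula to t^2 - 7t + 11 = 0: t = (7 +/- sqrt(5))/2, i.e. t ~= 4.618 or t ~= 2.382.

t = -1 or t = 2.382 or t = 4.618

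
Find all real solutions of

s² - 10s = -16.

s = 2 or s = 8

Bring every term to one side: s² - 10s + 16 = 0.
Factor: (s - 2)(s - 8) = 0.
So s = 2 or s = 8.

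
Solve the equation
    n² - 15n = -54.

n = 6 or n = 9

Bring every term to one side: n² - 15n + 54 = 0.
Factor: (n - 6)(n - 9) = 0.
So n = 6 or n = 9.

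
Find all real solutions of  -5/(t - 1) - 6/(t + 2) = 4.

t = -4 or t = 0.25

Multiply both sides by (t - 1)(t + 2):
-5(t + 2) - 6(t - 1) = 4(t - 1)(t + 2).
Expand and collect terms: 4t^2 + 15t - 4 = 0.
Factor or apply the quadratic formula: t = 0.25 or t = -4.
Neither value makes a denominator zero (t != 1, t != -2), so both are valid.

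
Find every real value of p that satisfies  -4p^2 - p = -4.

p = -1.1328 or p = 0.8828

Rearrange to standard form: -4p^2 - p + 4 = 0.
Discriminant: (-1)^2 - 4*(-4)*4 = 65.
Quadratic formula: p = (1 +/- sqrt(65)) / (-8).
So p = -sqrt(65)/8 - 1/8 ~= -1.1328 or p = -1/8 + sqrt(65)/8 ~= 0.8828.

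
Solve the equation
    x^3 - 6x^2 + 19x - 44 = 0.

Possible rational roots are divisors of -44. Testing x = 4 gives 0, so (x - 4) is a factor.
Divide: x^3 - 6x^2 + 19x - 44 = (x - 4)(x^2 - 2x + 11).
The quadratic x^2 - 2x + 11 has discriminant -40 < 0, so no further real roots.

x = 4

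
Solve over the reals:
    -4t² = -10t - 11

Rearrange to standard form: -4t² + 10t + 11 = 0.
Discriminant: (10)² − 4·(-4)·11 = 276.
Quadratic formula: t = (-10 ± √276) / (-8).
So t = 5/4 - √(69)/4 ≈ -0.8267 or t = 5/4 + √(69)/4 ≈ 3.3267.

t = -0.8267 or t = 3.3267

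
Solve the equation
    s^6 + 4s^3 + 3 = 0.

Let u = s^3. The equation becomes u^2 + 4u + 3 = 0.
Factor: (u + 1)(u + 3) = 0, so u = -1 or u = -3.
s^3 = -1 gives s = -1.
s^3 = -3 gives s = -(3)^(1/3) ~= -1.4422.

s = -1.4422 or s = -1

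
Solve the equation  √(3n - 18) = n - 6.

Square both sides: 3n - 18 = (n - 6)².
Expand and rearrange: n² - 15n + 54 = 0.
Solving gives n = 9 or n = 6.
Check each candidate in the original equation:
  n = 9: √(9) = 3, while n - 6 = 3 — valid.
  n = 6: √(0) = 0, while n - 6 = 0 — valid.

n = 6 or n = 9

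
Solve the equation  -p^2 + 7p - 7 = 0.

p = 1.2087 or p = 5.7913

Discriminant: (7)^2 - 4*(-1)*(-7) = 21.
Quadratic formula: p = (-7 +/- sqrt(21)) / (-2).
So p = 7/2 - sqrt(21)/2 ~= 1.2087 or p = sqrt(21)/2 + 7/2 ~= 5.7913.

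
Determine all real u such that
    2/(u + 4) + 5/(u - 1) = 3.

u = -3.5131 or u = 2.8465

Multiply both sides by (u + 4)(u - 1):
2(u - 1) + 5(u + 4) = 3(u + 4)(u - 1).
Expand and collect terms: 3u² + 2u - 30 = 0.
By the quadratic formula, u = (-2 ± √364) / 6, so u ≈ 2.8465 or u ≈ -3.5131.
Neither value makes a denominator zero (u ≠ -4, u ≠ 1), so both are valid.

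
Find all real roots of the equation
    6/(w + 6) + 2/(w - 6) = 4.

Multiply both sides by (w + 6)(w - 6):
6(w - 6) + 2(w + 6) = 4(w + 6)(w - 6).
Expand and collect terms: 4w² - 8w - 120 = 0.
By the quadratic formula, w = (8 ± √1984) / 8, so w ≈ 6.5678 or w ≈ -4.5678.
Neither value makes a denominator zero (w ≠ -6, w ≠ 6), so both are valid.

w = -4.5678 or w = 6.5678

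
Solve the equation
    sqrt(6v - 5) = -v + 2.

v = 1

Square both sides: 6v - 5 = (-v + 2)^2.
Expand and rearrange: v^2 - 10v + 9 = 0.
Solving gives v = 9 or v = 1.
Check each candidate in the original equation:
  v = 9: sqrt(49) = 7, while -v + 2 = -7 — extraneous.
  v = 1: sqrt(1) = 1, while -v + 2 = 1 — valid.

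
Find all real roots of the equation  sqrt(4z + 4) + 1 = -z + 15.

z = 8

Isolate the radical: sqrt(4z + 4) = -z + 14.
Square both sides: 4z + 4 = (-z + 14)^2.
Expand and rearrange: z^2 - 32z + 192 = 0.
Solving gives z = 24 or z = 8.
Check each candidate in the original equation:
  z = 24: sqrt(100) = 10, while -z + 14 = -10 — extraneous.
  z = 8: sqrt(36) = 6, while -z + 14 = 6 — valid.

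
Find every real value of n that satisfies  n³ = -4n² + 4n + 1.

n = -4.7913 or n = -0.2087 or n = 1

Rearrange: n³ + 4n² - 4n - 1 = 0.
Possible rational roots are divisors of -1. Testing n = 1 gives 0, so (n - 1) is a factor.
Divide: n³ + 4n² - 4n - 1 = (n - 1)(n² + 5n + 1).
Apply the quadratic formula to n² + 5n + 1 = 0: n = (-5 ± √21)/2, i.e. n ≈ -0.2087 or n ≈ -4.7913.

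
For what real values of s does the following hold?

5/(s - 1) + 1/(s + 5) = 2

s = -4.6533 or s = 3.6533

Multiply both sides by (s - 1)(s + 5):
5(s + 5) + (s - 1) = 2(s - 1)(s + 5).
Expand and collect terms: 2s² + 2s - 34 = 0.
By the quadratic formula, s = (-2 ± √276) / 4, so s ≈ 3.6533 or s ≈ -4.6533.
Neither value makes a denominator zero (s ≠ 1, s ≠ -5), so both are valid.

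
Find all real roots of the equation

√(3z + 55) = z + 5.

z = 3

Square both sides: 3z + 55 = (z + 5)².
Expand and rearrange: z² + 7z - 30 = 0.
Solving gives z = 3 or z = -10.
Check each candidate in the original equation:
  z = 3: √(64) = 8, while z + 5 = 8 — valid.
  z = -10: √(25) = 5, while z + 5 = -5 — extraneous.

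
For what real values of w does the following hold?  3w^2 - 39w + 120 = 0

Factor: 3(w - 5)(w - 8) = 0.
So w = 5 or w = 8.

w = 5 or w = 8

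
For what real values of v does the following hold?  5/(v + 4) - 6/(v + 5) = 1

Multiply both sides by (v + 4)(v + 5):
5(v + 5) - 6(v + 4) = (v + 4)(v + 5).
Expand and collect terms: v^2 + 10v + 19 = 0.
By the quadratic formula, v = (-10 +/- sqrt(24)) / 2, so v ~= -2.5505 or v ~= -7.4495.
Neither value makes a denominator zero (v != -4, v != -5), so both are valid.

v = -7.4495 or v = -2.5505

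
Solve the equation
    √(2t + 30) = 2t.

Square both sides: 2t + 30 = (2t)².
Expand and rearrange: 4t² - 2t - 30 = 0.
Solving gives t = 3 or t = -2.5.
Check each candidate in the original equation:
  t = 3: √(36) = 6, while 2t = 6 — valid.
  t = -2.5: √(25) = 5, while 2t = -5 — extraneous.

t = 3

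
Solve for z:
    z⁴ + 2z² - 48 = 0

Let u = z². The equation becomes u² + 2u - 48 = 0.
Factor: (u + 8)(u - 6) = 0, so u = -8 or u = 6.
z² = -8 < 0 has no real solution.
z² = 6 gives z = ±√(6) ≈ ±2.4495.

z = -2.4495 or z = 2.4495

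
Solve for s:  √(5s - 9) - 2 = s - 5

Isolate the radical: √(5s - 9) = s - 3.
Square both sides: 5s - 9 = (s - 3)².
Expand and rearrange: s² - 11s + 18 = 0.
Solving gives s = 9 or s = 2.
Check each candidate in the original equation:
  s = 9: √(36) = 6, while s - 3 = 6 — valid.
  s = 2: √(1) = 1, while s - 3 = -1 — extraneous.

s = 9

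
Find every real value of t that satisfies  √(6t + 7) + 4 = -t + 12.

t = 3

Isolate the radical: √(6t + 7) = -t + 8.
Square both sides: 6t + 7 = (-t + 8)².
Expand and rearrange: t² - 22t + 57 = 0.
Solving gives t = 19 or t = 3.
Check each candidate in the original equation:
  t = 19: √(121) = 11, while -t + 8 = -11 — extraneous.
  t = 3: √(25) = 5, while -t + 8 = 5 — valid.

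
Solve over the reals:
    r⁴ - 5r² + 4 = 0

Let u = r². The equation becomes u² - 5u + 4 = 0.
Factor: (u - 1)(u - 4) = 0, so u = 1 or u = 4.
r² = 1 gives r = ±1.
r² = 4 gives r = ±2.

r = -2 or r = -1 or r = 1 or r = 2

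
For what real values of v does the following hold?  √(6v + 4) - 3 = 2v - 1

v = -0.5 or v = 0

Isolate the radical: √(6v + 4) = 2v + 2.
Square both sides: 6v + 4 = (2v + 2)².
Expand and rearrange: 4v² + 2v = 0.
Solving gives v = 0 or v = -0.5.
Check each candidate in the original equation:
  v = 0: √(4) = 2, while 2v + 2 = 2 — valid.
  v = -0.5: √(1) = 1, while 2v + 2 = 1 — valid.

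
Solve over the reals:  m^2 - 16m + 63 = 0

m = 7 or m = 9

Factor: (m - 7)(m - 9) = 0.
So m = 7 or m = 9.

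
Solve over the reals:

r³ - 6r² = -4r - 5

Rearrange: r³ - 6r² + 4r + 5 = 0.
Possible rational roots are divisors of 5. Testing r = 5 gives 0, so (r - 5) is a factor.
Divide: r³ - 6r² + 4r + 5 = (r - 5)(r² - r - 1).
Apply the quadratic formula to r² - r - 1 = 0: r = (1 ± √5)/2, i.e. r ≈ 1.618 or r ≈ -0.618.

r = -0.618 or r = 1.618 or r = 5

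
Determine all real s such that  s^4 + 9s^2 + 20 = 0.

No real solutions.

Let u = s^2. The equation becomes u^2 + 9u + 20 = 0.
Factor: (u + 5)(u + 4) = 0, so u = -5 or u = -4.
s^2 = -5 < 0 has no real solution.
s^2 = -4 < 0 has no real solution.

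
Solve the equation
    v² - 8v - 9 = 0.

v = -1 or v = 9

Factor: (v - 9)(v + 1) = 0.
So v = 9 or v = -1.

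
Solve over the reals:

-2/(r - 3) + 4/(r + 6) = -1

Multiply both sides by (r - 3)(r + 6):
-2(r + 6) + 4(r - 3) = -(r - 3)(r + 6).
Expand and collect terms: -r² - 5r + 42 = 0.
By the quadratic formula, r = (5 ± √193) / -2, so r ≈ -9.4462 or r ≈ 4.4462.
Neither value makes a denominator zero (r ≠ 3, r ≠ -6), so both are valid.

r = -9.4462 or r = 4.4462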